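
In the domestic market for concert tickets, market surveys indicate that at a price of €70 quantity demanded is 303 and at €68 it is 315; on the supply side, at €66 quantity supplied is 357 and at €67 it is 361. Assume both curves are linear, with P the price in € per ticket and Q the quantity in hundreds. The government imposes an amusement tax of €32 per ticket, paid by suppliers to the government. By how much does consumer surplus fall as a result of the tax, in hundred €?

Consumer surplus falls by €3924.48 hundred.

Demand slope: (315 − 303)/(68 − 70) = -6, so Qd = 723 − 6P.
Supply slope: (361 − 357)/(67 − 66) = 4, so Qs = 4P + 93.
Without the tax, 723 − 6P = 4P + 93 gives 10P = 630, so P* = €63 and Q* = 345.
With the tax collected from suppliers, supply shifts: Qs = 4(P − 32) + 93.
New equilibrium: consumers pay €75.8, suppliers receive €43.8, Q = 268.2. (Wedge: Pb − Ps = 32.)
ΔCS is the trapezoid between Q = 268.2 and Q = 345 of height €12.8: ½ · (345 + 268.2) · 12.8 = €3924.48.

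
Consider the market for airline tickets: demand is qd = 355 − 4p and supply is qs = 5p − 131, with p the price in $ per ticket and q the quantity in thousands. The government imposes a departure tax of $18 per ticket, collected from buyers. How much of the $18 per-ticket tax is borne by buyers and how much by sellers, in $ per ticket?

Before the tax: set 355 − 4p = 5p − 131 → p* = $54, q* = 139.
With the tax collected from buyers, demand (in seller-price terms) shifts: qd = 355 − 4(p + 18).
Solving gives q = 99 with buyers paying $64 and sellers receiving $46 (the $18 wedge).
Burden on buyers: $10; on sellers: $8. (They sum to $18.)

Buyers bear $10 per ticket; sellers bear $8 per ticket.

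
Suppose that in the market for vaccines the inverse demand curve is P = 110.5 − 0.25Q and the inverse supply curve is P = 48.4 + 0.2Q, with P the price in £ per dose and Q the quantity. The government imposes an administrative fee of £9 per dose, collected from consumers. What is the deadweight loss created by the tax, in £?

Deadweight loss = £90.

Inverting to Q(P) form: Qd = 442 − 4P; Qs = 5P − 242.
Before the tax: set 442 − 4P = 5P − 242 → P* = £76, Q* = 138.
With the tax collected from consumers, demand (in seller-price terms) shifts: Qd = 442 − 4(P + 9).
New equilibrium: consumers pay £81, producers receive £72, Q = 118. (Wedge: Pb − Ps = 9.)
Quantity falls by |ΔQ| = |138 − 118| = 20.
DWL = ½ · t · |ΔQ| = ½ · 9 · 20 = £90.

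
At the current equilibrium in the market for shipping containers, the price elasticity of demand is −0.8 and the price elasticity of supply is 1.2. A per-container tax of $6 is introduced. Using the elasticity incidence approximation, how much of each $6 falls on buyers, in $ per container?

Buyers bear ≈ $3.6 per container.

Incidence ratio: buyers' share ≈ εs / (εs + |εd|) = 1.2 / (1.2 + 0.8) = 0.6.
So buyers bear ≈ 0.6 × $6 = $3.6; suppliers bear $2.4.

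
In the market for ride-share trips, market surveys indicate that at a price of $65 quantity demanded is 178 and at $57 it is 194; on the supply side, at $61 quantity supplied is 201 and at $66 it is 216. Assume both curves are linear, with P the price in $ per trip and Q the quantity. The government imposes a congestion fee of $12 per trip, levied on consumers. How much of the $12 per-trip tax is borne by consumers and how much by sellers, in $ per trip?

Demand slope: (194 − 178)/(57 − 65) = -2, so Qd = 308 − 2P.
Supply slope: (216 − 201)/(66 − 61) = 3, so Qs = 3P + 18.
Without the tax, 308 − 2P = 3P + 18 gives 5P = 290, so P* = $58 and Q* = 192.
With the tax collected from consumers, demand (in seller-price terms) shifts: Qd = 308 − 2(P + 12).
New equilibrium: consumers pay $65.2, sellers receive $53.2, Q = 177.6. (Wedge: Pb − Ps = 12.)
Burden on consumers: $7.2; on sellers: $4.8. (They sum to $12.)

Consumers bear $7.2 per trip; sellers bear $4.8 per trip.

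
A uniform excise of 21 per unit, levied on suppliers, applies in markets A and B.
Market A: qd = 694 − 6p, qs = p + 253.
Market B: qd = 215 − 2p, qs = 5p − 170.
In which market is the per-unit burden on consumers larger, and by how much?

Market B, by 12.

Market A: pre-tax p* = 63, q* = 316; post-tax q = 298; per-unit burden on consumers = 3.
Market B: pre-tax p* = 55, q* = 105; post-tax q = 75; per-unit burden on consumers = 15.
Difference: 3 vs 15 → market B is larger by 12.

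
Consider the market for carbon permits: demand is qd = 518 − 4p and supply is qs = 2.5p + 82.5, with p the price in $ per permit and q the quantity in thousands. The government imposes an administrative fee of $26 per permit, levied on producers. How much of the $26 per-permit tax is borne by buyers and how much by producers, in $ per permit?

Buyers bear $10 per permit; producers bear $16 per permit.

Without the tax, 518 − 4p = 2.5p + 82.5 gives 6.5p = 435.5, so p* = $67 and q* = 250.
With the tax collected from producers, supply shifts: qs = 2.5(p − 26) + 82.5.
New equilibrium: buyers pay $77, producers receive $51, q = 210. (Wedge: pb − ps = 26.)
Burden on buyers: $10; on producers: $16. (They sum to $26.)
The less price-elastic side of the market bears the larger share of a per-unit tax.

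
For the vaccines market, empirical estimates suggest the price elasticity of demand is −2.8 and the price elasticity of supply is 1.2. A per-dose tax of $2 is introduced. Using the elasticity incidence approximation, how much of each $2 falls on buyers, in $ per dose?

Incidence ratio: buyers' share ≈ εs / (εs + |εd|) = 1.2 / (1.2 + 2.8) = 0.3.
So buyers bear ≈ 0.3 × $2 = $0.6; suppliers bear $1.4.

Buyers bear ≈ $0.6 per dose.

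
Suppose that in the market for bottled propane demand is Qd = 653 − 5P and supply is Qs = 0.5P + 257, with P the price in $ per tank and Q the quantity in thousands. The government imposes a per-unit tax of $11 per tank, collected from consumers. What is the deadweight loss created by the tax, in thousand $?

Deadweight loss = $27.5 thousand.

Before the tax: set 653 − 5P = 0.5P + 257 → P* = $72, Q* = 293.
With the tax collected from consumers, demand (in seller-price terms) shifts: Qd = 653 − 5(P + 11).
Solving gives Q = 288 with consumers paying $73 and suppliers receiving $62 (the $11 wedge).
Quantity falls by |ΔQ| = |293 − 288| = 5.
DWL = ½ · t · |ΔQ| = ½ · 11 · 5 = $27.5.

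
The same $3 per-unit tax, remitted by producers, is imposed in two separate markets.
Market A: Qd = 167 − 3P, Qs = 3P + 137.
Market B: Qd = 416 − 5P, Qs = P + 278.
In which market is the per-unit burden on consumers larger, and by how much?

Market A: pre-tax P* = $5, Q* = 152; post-tax Q = 147.5; per-unit burden on consumers = $1.5.
Market B: pre-tax P* = $23, Q* = 301; post-tax Q = 298.5; per-unit burden on consumers = $0.5.
Difference: $1.5 vs $0.5 → market A is larger by $1.

Market A, by $1.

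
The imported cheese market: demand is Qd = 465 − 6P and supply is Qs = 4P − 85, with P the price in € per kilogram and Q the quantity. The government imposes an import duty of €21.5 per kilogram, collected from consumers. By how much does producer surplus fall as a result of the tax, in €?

Before the tax: set 465 − 6P = 4P − 85 → P* = €55, Q* = 135.
With the tax collected from consumers, demand (in seller-price terms) shifts: Qd = 465 − 6(P + 21.5).
Solving gives Q = 83.4 with consumers paying €63.6 and suppliers receiving €42.1 (the €21.5 wedge).
ΔPS is the trapezoid between Q = 83.4 and Q = 135 of height €12.9: ½ · (135 + 83.4) · 12.9 = €1408.68.

Producer surplus falls by €1408.68.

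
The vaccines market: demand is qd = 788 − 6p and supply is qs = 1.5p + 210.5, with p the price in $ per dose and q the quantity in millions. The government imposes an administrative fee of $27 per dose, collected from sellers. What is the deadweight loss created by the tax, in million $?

Before the tax: set 788 − 6p = 1.5p + 210.5 → p* = $77, q* = 326.
With the tax collected from sellers, supply shifts: qs = 1.5(p − 27) + 210.5.
New equilibrium: buyers pay $82.4, sellers receive $55.4, q = 293.6. (Wedge: pb − ps = 27.)
Quantity falls by |ΔQ| = |326 − 293.6| = 32.4.
DWL = ½ · t · |ΔQ| = ½ · 27 · 32.4 = $437.4.

Deadweight loss = $437.4 million.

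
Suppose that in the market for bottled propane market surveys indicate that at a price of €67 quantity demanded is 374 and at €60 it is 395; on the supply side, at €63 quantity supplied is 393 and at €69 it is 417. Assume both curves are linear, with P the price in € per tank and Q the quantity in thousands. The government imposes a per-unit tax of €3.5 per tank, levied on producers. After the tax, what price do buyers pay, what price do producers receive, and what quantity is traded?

Demand slope: (395 − 374)/(60 − 67) = -3, so Qd = 575 − 3P.
Supply slope: (417 − 393)/(69 − 63) = 4, so Qs = 4P + 141.
Before the tax: set 575 − 3P = 4P + 141 → P* = €62, Q* = 389.
With the tax collected from producers, supply shifts: Qs = 4(P − 3.5) + 141.
New equilibrium: buyers pay €64, producers receive €60.5, Q = 383. (Wedge: Pb − Ps = 3.5.)
The less price-elastic side of the market bears the larger share of a per-unit tax.

Buyers pay €64; producers receive €60.5; quantity = 383.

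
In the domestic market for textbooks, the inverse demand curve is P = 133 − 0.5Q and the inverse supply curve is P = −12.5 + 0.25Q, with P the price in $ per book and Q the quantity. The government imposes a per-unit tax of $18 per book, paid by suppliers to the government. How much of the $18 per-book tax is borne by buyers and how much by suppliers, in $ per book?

Buyers bear $12 per book; suppliers bear $6 per book.

Inverting to Q(P) form: Qd = 266 − 2P; Qs = 4P + 50.
Without the tax, 266 − 2P = 4P + 50 gives 6P = 216, so P* = $36 and Q* = 194.
With the tax collected from suppliers, supply shifts: Qs = 4(P − 18) + 50.
Solving gives Q = 170 with buyers paying $48 and suppliers receiving $30 (the $18 wedge).
Burden on buyers: $12; on suppliers: $6. (They sum to $18.)
The less price-elastic side of the market bears the larger share of a per-unit tax.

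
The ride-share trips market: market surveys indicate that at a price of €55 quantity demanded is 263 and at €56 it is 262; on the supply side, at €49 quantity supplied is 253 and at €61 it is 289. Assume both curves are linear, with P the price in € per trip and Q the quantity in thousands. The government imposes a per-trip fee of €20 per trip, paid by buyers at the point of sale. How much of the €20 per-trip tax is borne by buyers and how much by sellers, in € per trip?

Demand slope: (262 − 263)/(56 − 55) = -1, so Qd = 318 − P.
Supply slope: (289 − 253)/(61 − 49) = 3, so Qs = 3P + 106.
Before the tax: set 318 − P = 3P + 106 → P* = €53, Q* = 265.
With the tax collected from buyers, demand (in seller-price terms) shifts: Qd = 318 − (P + 20).
New equilibrium: buyers pay €68, sellers receive €48, Q = 250. (Wedge: Pb − Ps = 20.)
Burden on buyers: €15; on sellers: €5. (They sum to €20.)
The less price-elastic side of the market bears the larger share of a per-unit tax.

Buyers bear €15 per trip; sellers bear €5 per trip.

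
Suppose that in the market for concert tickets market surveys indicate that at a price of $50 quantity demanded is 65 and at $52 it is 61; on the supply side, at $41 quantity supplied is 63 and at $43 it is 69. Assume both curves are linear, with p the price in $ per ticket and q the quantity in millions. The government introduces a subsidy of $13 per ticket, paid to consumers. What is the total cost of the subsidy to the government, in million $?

Government outlay = $1177.8 million.

Demand slope: (61 − 65)/(52 − 50) = -2, so qd = 165 − 2p.
Supply slope: (69 − 63)/(43 − 41) = 3, so qs = 3p − 60.
Before the subsidy: set 165 − 2p = 3p − 60 → p* = $45, q* = 75.
With a per-unit subsidy paid to consumers, each effectively pays p − 13, so demand becomes qd = 165 − 2(p − 13).
Solving gives q = 90.6 with consumers paying $37.2 and sellers receiving $50.2 (the $13 wedge).
Outlay = t · Q = 13 · 90.6 = $1177.8.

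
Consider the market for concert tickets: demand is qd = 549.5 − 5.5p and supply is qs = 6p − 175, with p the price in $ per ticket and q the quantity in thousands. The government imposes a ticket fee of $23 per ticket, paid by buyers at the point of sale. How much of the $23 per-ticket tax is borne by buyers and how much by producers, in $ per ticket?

Before the tax: set 549.5 − 5.5p = 6p − 175 → p* = $63, q* = 203.
With the tax collected from buyers, demand (in seller-price terms) shifts: qd = 549.5 − 5.5(p + 23).
New equilibrium: buyers pay $75, producers receive $52, q = 137. (Wedge: pb − ps = 23.)
Burden on buyers: $12; on producers: $11. (They sum to $23.)

Buyers bear $12 per ticket; producers bear $11 per ticket.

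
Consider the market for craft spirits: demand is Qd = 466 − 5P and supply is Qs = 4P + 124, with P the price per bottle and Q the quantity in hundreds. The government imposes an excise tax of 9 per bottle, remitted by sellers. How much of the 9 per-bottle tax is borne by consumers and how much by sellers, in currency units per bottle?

Consumers bear 4 per bottle; sellers bear 5 per bottle.

Before the tax: set 466 − 5P = 4P + 124 → P* = 38, Q* = 276.
With the tax collected from sellers, supply shifts: Qs = 4(P − 9) + 124.
Solving gives Q = 256 with consumers paying 42 and sellers receiving 33 (the 9 wedge).
Burden on consumers: 4; on sellers: 5. (They sum to 9.)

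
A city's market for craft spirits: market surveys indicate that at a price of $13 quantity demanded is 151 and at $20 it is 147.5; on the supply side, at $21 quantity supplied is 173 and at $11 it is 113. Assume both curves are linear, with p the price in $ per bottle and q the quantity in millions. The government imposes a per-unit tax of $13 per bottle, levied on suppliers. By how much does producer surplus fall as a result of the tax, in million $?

Producer surplus falls by $146 million.

Demand slope: (147.5 − 151)/(20 − 13) = -0.5, so qd = 157.5 − 0.5p.
Supply slope: (113 − 173)/(11 − 21) = 6, so qs = 6p + 47.
Without the tax, 157.5 − 0.5p = 6p + 47 gives 6.5p = 110.5, so p* = $17 and q* = 149.
With the tax collected from suppliers, supply shifts: qs = 6(p − 13) + 47.
New equilibrium: buyers pay $29, suppliers receive $16, q = 143. (Wedge: pb − ps = 13.)
ΔPS is the trapezoid between Q = 143 and Q = 149 of height $1: ½ · (149 + 143) · 1 = $146.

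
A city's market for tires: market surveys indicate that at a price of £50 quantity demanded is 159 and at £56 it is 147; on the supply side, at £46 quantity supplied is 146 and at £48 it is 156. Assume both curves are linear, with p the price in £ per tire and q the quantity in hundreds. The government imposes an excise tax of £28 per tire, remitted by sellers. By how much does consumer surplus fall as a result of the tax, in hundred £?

Consumer surplus falls by £2820 hundred.

Demand slope: (147 − 159)/(56 − 50) = -2, so qd = 259 − 2p.
Supply slope: (156 − 146)/(48 − 46) = 5, so qs = 5p − 84.
Without the tax, 259 − 2p = 5p − 84 gives 7p = 343, so p* = £49 and q* = 161.
With the tax collected from sellers, supply shifts: qs = 5(p − 28) − 84.
Solving gives q = 121 with consumers paying £69 and sellers receiving £41 (the £28 wedge).
ΔCS is the trapezoid between Q = 121 and Q = 161 of height £20: ½ · (161 + 121) · 20 = £2820.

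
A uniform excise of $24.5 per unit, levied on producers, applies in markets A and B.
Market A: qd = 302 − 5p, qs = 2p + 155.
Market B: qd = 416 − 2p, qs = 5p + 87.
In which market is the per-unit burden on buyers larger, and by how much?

Market A: pre-tax p* = $21, q* = 197; post-tax q = 162; per-unit burden on buyers = $7.
Market B: pre-tax p* = $47, q* = 322; post-tax q = 287; per-unit burden on buyers = $17.5.
Difference: $7 vs $17.5 → market B is larger by $10.5.

Market B, by $10.5.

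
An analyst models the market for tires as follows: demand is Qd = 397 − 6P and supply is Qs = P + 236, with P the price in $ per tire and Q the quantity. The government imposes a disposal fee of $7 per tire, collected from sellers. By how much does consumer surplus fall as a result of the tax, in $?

Consumer surplus falls by $256.

Without the tax, 397 − 6P = P + 236 gives 7P = 161, so P* = $23 and Q* = 259.
With the tax collected from sellers, supply shifts: Qs = (P − 7) + 236.
Solving gives Q = 253 with buyers paying $24 and sellers receiving $17 (the $7 wedge).
ΔCS is the trapezoid between Q = 253 and Q = 259 of height $1: ½ · (259 + 253) · 1 = $256.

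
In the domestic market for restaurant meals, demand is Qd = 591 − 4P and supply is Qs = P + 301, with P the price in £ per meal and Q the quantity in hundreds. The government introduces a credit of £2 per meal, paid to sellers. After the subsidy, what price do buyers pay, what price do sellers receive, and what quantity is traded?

Buyers pay £57.6; sellers receive £59.6; quantity = 360.6.

Without the subsidy, 591 − 4P = P + 301 gives 5P = 290, so P* = £58 and Q* = 359.
With a per-unit subsidy paid to sellers, each receives P + 2 per unit sold, so supply becomes Qs = (P + 2) + 301.
Solving gives Q = 360.6 with buyers paying £57.6 and sellers receiving £59.6 (the £2 wedge).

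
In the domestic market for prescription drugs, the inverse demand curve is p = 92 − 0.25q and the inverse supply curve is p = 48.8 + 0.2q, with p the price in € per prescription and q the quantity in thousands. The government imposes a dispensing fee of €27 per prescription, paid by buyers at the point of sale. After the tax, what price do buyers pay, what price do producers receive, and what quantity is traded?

Inverting to q(p) form: qd = 368 − 4p; qs = 5p − 244.
Without the tax, 368 − 4p = 5p − 244 gives 9p = 612, so p* = €68 and q* = 96.
With the tax collected from buyers, demand (in seller-price terms) shifts: qd = 368 − 4(p + 27).
Solving gives q = 36 with buyers paying €83 and producers receiving €56 (the €27 wedge).
The less price-elastic side of the market bears the larger share of a per-unit tax.

Buyers pay €83; producers receive €56; quantity = 36.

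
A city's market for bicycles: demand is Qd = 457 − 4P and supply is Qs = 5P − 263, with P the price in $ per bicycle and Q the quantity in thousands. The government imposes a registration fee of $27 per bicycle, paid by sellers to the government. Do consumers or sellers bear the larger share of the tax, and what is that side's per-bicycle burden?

Before the tax: set 457 − 4P = 5P − 263 → P* = $80, Q* = 137.
With the tax collected from sellers, supply shifts: Qs = 5(P − 27) − 263.
Solving gives Q = 77 with consumers paying $95 and sellers receiving $68 (the $27 wedge).
Per-bicycle burden: consumers $15, sellers $12.
Consumers take the larger share because demand is less price-elastic here (demand slope 4 vs supply slope 5).
The less price-elastic side of the market bears the larger share of a per-unit tax.

Consumers bear the larger share: $15 per bicycle.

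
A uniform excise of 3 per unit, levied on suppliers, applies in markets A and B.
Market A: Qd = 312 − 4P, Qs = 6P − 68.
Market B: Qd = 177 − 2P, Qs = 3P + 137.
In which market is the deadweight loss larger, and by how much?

Market A: pre-tax P* = 38, Q* = 160; post-tax Q = 152.8; deadweight loss = 10.8.
Market B: pre-tax P* = 8, Q* = 161; post-tax Q = 157.4; deadweight loss = 5.4.
Difference: 10.8 vs 5.4 → market A is larger by 5.4.

Market A, by 5.4.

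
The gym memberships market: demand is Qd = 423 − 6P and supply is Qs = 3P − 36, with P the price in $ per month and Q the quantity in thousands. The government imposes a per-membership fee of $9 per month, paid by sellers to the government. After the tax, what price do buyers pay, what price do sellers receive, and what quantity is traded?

Without the tax, 423 − 6P = 3P − 36 gives 9P = 459, so P* = $51 and Q* = 117.
With the tax collected from sellers, supply shifts: Qs = 3(P − 9) − 36.
New equilibrium: buyers pay $54, sellers receive $45, Q = 99. (Wedge: Pb − Ps = 9.)
The less price-elastic side of the market bears the larger share of a per-unit tax.

Buyers pay $54; sellers receive $45; quantity = 99.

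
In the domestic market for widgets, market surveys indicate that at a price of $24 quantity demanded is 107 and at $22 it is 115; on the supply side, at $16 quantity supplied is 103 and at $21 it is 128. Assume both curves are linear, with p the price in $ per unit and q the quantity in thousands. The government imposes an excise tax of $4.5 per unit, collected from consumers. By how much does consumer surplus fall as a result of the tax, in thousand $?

Demand slope: (115 − 107)/(22 − 24) = -4, so qd = 203 − 4p.
Supply slope: (128 − 103)/(21 − 16) = 5, so qs = 5p + 23.
Without the tax, 203 − 4p = 5p + 23 gives 9p = 180, so p* = $20 and q* = 123.
With the tax collected from consumers, demand (in seller-price terms) shifts: qd = 203 − 4(p + 4.5).
Solving gives q = 113 with consumers paying $22.5 and sellers receiving $18 (the $4.5 wedge).
ΔCS is the trapezoid between Q = 113 and Q = 123 of height $2.5: ½ · (123 + 113) · 2.5 = $295.

Consumer surplus falls by $295 thousand.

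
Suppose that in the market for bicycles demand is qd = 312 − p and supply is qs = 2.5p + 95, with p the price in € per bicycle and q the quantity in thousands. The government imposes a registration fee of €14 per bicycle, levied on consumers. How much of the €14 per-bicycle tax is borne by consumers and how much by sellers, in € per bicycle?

Before the tax: set 312 − p = 2.5p + 95 → p* = €62, q* = 250.
With the tax collected from consumers, demand (in seller-price terms) shifts: qd = 312 − (p + 14).
New equilibrium: consumers pay €72, sellers receive €58, q = 240. (Wedge: pb − ps = 14.)
Burden on consumers: €10; on sellers: €4. (They sum to €14.)

Consumers bear €10 per bicycle; sellers bear €4 per bicycle.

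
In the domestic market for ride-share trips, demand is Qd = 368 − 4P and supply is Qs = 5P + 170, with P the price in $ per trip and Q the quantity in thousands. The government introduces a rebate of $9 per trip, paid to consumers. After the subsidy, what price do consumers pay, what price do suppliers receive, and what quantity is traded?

Without the subsidy, 368 − 4P = 5P + 170 gives 9P = 198, so P* = $22 and Q* = 280.
With a per-unit subsidy paid to consumers, each effectively pays P − 9, so demand becomes Qd = 368 − 4(P − 9).
New equilibrium: consumers pay $17, suppliers receive $26, Q = 300. (Wedge: Pb − Ps = −9.)

Consumers pay $17; suppliers receive $26; quantity = 300.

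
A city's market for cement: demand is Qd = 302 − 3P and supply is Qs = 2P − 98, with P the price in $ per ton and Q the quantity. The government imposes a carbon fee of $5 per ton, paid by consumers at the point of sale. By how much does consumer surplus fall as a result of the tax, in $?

Consumer surplus falls by $118.

Before the tax: set 302 − 3P = 2P − 98 → P* = $80, Q* = 62.
With the tax collected from consumers, demand (in seller-price terms) shifts: Qd = 302 − 3(P + 5).
New equilibrium: consumers pay $82, producers receive $77, Q = 56. (Wedge: Pb − Ps = 5.)
ΔCS is the trapezoid between Q = 56 and Q = 62 of height $2: ½ · (62 + 56) · 2 = $118.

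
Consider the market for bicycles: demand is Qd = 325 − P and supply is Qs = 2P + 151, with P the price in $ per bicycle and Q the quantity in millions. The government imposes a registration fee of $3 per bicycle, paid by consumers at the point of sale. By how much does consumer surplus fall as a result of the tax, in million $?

Consumer surplus falls by $532 million.

Without the tax, 325 − P = 2P + 151 gives 3P = 174, so P* = $58 and Q* = 267.
With the tax collected from consumers, demand (in seller-price terms) shifts: Qd = 325 − (P + 3).
Solving gives Q = 265 with consumers paying $60 and sellers receiving $57 (the $3 wedge).
ΔCS is the trapezoid between Q = 265 and Q = 267 of height $2: ½ · (267 + 265) · 2 = $532.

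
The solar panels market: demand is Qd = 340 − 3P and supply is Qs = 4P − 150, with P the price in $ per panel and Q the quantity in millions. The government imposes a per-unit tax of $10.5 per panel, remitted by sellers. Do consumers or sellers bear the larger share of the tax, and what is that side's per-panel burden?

Before the tax: set 340 − 3P = 4P − 150 → P* = $70, Q* = 130.
With the tax collected from sellers, supply shifts: Qs = 4(P − 10.5) − 150.
New equilibrium: consumers pay $76, sellers receive $65.5, Q = 112. (Wedge: Pb − Ps = 10.5.)
Per-panel burden: consumers $6, sellers $4.5.
Consumers take the larger share because demand is less price-elastic here (demand slope 3 vs supply slope 4).

Consumers bear the larger share: $6 per panel.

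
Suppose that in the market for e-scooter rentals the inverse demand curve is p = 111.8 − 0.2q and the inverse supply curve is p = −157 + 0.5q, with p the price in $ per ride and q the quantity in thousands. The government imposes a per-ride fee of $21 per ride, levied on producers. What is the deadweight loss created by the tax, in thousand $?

Deadweight loss = $315 thousand.

Rewrite in direct form: qd = 559 − 5p and qs = 2p + 314.
Before the tax: set 559 − 5p = 2p + 314 → p* = $35, q* = 384.
With the tax collected from producers, supply shifts: qs = 2(p − 21) + 314.
New equilibrium: consumers pay $41, producers receive $20, q = 354. (Wedge: pb − ps = 21.)
Quantity falls by |ΔQ| = |384 − 354| = 30.
DWL = ½ · t · |ΔQ| = ½ · 21 · 30 = $315.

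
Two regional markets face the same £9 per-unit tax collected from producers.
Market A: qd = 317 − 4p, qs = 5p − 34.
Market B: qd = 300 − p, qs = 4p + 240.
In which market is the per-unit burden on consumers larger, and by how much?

Market B, by £2.2.

Market A: pre-tax p* = £39, q* = 161; post-tax q = 141; per-unit burden on consumers = £5.
Market B: pre-tax p* = £12, q* = 288; post-tax q = 280.8; per-unit burden on consumers = £7.2.
Difference: £5 vs £7.2 → market B is larger by £2.2.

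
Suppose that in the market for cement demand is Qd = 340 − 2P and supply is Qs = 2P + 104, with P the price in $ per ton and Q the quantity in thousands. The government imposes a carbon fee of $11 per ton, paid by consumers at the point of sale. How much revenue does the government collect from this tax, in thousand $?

Before the tax: set 340 − 2P = 2P + 104 → P* = $59, Q* = 222.
With the tax collected from consumers, demand (in seller-price terms) shifts: Qd = 340 − 2(P + 11).
Solving gives Q = 211 with consumers paying $64.5 and suppliers receiving $53.5 (the $11 wedge).
Revenue = t · Q = 11 · 211 = $2321.

Tax revenue = $2321 thousand.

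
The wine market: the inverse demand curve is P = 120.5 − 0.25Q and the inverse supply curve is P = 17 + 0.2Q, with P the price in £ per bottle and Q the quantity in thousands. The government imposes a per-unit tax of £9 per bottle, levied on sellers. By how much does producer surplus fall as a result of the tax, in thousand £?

Rewrite in direct form: Qd = 482 − 4P and Qs = 5P − 85.
Without the tax, 482 − 4P = 5P − 85 gives 9P = 567, so P* = £63 and Q* = 230.
With the tax collected from sellers, supply shifts: Qs = 5(P − 9) − 85.
New equilibrium: consumers pay £68, sellers receive £59, Q = 210. (Wedge: Pb − Ps = 9.)
ΔPS is the trapezoid between Q = 210 and Q = 230 of height £4: ½ · (230 + 210) · 4 = £880.

Producer surplus falls by £880 thousand.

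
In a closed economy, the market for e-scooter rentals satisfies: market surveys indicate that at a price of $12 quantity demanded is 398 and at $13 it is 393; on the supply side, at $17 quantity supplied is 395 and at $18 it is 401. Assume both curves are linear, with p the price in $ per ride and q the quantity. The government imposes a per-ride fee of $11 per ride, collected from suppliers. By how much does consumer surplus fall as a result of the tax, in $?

Consumer surplus falls by $2208.

Demand slope: (393 − 398)/(13 − 12) = -5, so qd = 458 − 5p.
Supply slope: (401 − 395)/(18 − 17) = 6, so qs = 6p + 293.
Without the tax, 458 − 5p = 6p + 293 gives 11p = 165, so p* = $15 and q* = 383.
With the tax collected from suppliers, supply shifts: qs = 6(p − 11) + 293.
Solving gives q = 353 with consumers paying $21 and suppliers receiving $10 (the $11 wedge).
ΔCS is the trapezoid between Q = 353 and Q = 383 of height $6: ½ · (383 + 353) · 6 = $2208.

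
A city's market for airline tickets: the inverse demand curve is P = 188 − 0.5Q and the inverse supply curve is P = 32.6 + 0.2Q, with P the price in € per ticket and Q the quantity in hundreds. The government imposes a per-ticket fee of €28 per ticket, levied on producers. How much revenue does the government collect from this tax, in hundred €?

Tax revenue = €5096 hundred.

Inverting to Q(P) form: Qd = 376 − 2P; Qs = 5P − 163.
Without the tax, 376 − 2P = 5P − 163 gives 7P = 539, so P* = €77 and Q* = 222.
With the tax collected from producers, supply shifts: Qs = 5(P − 28) − 163.
Solving gives Q = 182 with buyers paying €97 and producers receiving €69 (the €28 wedge).
Revenue = t · Q = 28 · 182 = €5096.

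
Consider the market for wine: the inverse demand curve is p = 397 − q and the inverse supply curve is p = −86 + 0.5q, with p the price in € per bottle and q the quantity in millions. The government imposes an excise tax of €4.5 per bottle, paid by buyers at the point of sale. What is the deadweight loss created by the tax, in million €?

Deadweight loss = €6.75 million.

Inverting to q(p) form: qd = 397 − p; qs = 2p + 172.
Without the tax, 397 − p = 2p + 172 gives 3p = 225, so p* = €75 and q* = 322.
With the tax collected from buyers, demand (in seller-price terms) shifts: qd = 397 − (p + 4.5).
New equilibrium: buyers pay €78, sellers receive €73.5, q = 319. (Wedge: pb − ps = 4.5.)
Quantity falls by |ΔQ| = |322 − 319| = 3.
DWL = ½ · t · |ΔQ| = ½ · 4.5 · 3 = €6.75.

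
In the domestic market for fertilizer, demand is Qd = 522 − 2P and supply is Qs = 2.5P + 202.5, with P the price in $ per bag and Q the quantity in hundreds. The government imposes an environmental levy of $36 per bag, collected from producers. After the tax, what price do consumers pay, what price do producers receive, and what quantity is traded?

Consumers pay $91; producers receive $55; quantity = 340.

Before the tax: set 522 − 2P = 2.5P + 202.5 → P* = $71, Q* = 380.
With the tax collected from producers, supply shifts: Qs = 2.5(P − 36) + 202.5.
Solving gives Q = 340 with consumers paying $91 and producers receiving $55 (the $36 wedge).
The less price-elastic side of the market bears the larger share of a per-unit tax.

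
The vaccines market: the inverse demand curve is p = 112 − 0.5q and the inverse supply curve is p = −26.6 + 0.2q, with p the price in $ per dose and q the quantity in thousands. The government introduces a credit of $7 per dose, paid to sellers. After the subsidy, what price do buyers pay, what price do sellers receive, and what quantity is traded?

Rewrite in direct form: qd = 224 − 2p and qs = 5p + 133.
Before the subsidy: set 224 − 2p = 5p + 133 → p* = $13, q* = 198.
With a per-unit subsidy paid to sellers, each receives p + 7 per unit sold, so supply becomes qs = 5(p + 7) + 133.
Solving gives q = 208 with buyers paying $8 and sellers receiving $15 (the $7 wedge).

Buyers pay $8; sellers receive $15; quantity = 208.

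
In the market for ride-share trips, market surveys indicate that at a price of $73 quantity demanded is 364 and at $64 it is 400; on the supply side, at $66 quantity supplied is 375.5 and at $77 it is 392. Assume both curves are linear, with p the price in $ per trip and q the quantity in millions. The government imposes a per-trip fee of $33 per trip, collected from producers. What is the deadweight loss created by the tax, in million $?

Demand slope: (400 − 364)/(64 − 73) = -4, so qd = 656 − 4p.
Supply slope: (392 − 375.5)/(77 − 66) = 1.5, so qs = 1.5p + 276.5.
Before the tax: set 656 − 4p = 1.5p + 276.5 → p* = $69, q* = 380.
With the tax collected from producers, supply shifts: qs = 1.5(p − 33) + 276.5.
Solving gives q = 344 with consumers paying $78 and producers receiving $45 (the $33 wedge).
Quantity falls by |ΔQ| = |380 − 344| = 36.
DWL = ½ · t · |ΔQ| = ½ · 33 · 36 = $594.

Deadweight loss = $594 million.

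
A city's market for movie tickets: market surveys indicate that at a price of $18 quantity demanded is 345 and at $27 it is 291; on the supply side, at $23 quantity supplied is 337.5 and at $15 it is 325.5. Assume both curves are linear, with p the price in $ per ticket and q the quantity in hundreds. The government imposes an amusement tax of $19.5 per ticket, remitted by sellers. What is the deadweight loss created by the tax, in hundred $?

Deadweight loss = $228.15 hundred.

Demand slope: (291 − 345)/(27 − 18) = -6, so qd = 453 − 6p.
Supply slope: (325.5 − 337.5)/(15 − 23) = 1.5, so qs = 1.5p + 303.
Before the tax: set 453 − 6p = 1.5p + 303 → p* = $20, q* = 333.
With the tax collected from sellers, supply shifts: qs = 1.5(p − 19.5) + 303.
Solving gives q = 309.6 with buyers paying $23.9 and sellers receiving $4.4 (the $19.5 wedge).
Quantity falls by |ΔQ| = |333 − 309.6| = 23.4.
DWL = ½ · t · |ΔQ| = ½ · 19.5 · 23.4 = $228.15.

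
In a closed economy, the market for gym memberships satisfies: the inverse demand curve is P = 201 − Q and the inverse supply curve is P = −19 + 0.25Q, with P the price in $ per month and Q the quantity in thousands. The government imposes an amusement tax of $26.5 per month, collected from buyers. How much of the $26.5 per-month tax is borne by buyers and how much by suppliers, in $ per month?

Buyers bear $21.2 per month; suppliers bear $5.3 per month.

Inverting to Q(P) form: Qd = 201 − P; Qs = 4P + 76.
Without the tax, 201 − P = 4P + 76 gives 5P = 125, so P* = $25 and Q* = 176.
With the tax collected from buyers, demand (in seller-price terms) shifts: Qd = 201 − (P + 26.5).
Solving gives Q = 154.8 with buyers paying $46.2 and suppliers receiving $19.7 (the $26.5 wedge).
Burden on buyers: $21.2; on suppliers: $5.3. (They sum to $26.5.)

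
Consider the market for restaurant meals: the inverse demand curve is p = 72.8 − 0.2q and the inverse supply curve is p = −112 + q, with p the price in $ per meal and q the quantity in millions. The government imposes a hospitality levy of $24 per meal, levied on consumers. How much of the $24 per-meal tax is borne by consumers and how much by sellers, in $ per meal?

Consumers bear $4 per meal; sellers bear $20 per meal.

Rewrite in direct form: qd = 364 − 5p and qs = p + 112.
Before the tax: set 364 − 5p = p + 112 → p* = $42, q* = 154.
With the tax collected from consumers, demand (in seller-price terms) shifts: qd = 364 − 5(p + 24).
New equilibrium: consumers pay $46, sellers receive $22, q = 134. (Wedge: pb − ps = 24.)
Burden on consumers: $4; on sellers: $20. (They sum to $24.)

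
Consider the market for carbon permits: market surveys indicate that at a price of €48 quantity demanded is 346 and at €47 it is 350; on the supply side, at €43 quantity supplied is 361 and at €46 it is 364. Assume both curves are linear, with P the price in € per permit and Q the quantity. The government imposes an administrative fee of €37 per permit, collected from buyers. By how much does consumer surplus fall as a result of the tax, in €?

Demand slope: (350 − 346)/(47 − 48) = -4, so Qd = 538 − 4P.
Supply slope: (364 − 361)/(46 − 43) = 1, so Qs = P + 318.
Before the tax: set 538 − 4P = P + 318 → P* = €44, Q* = 362.
With the tax collected from buyers, demand (in seller-price terms) shifts: Qd = 538 − 4(P + 37).
New equilibrium: buyers pay €51.4, producers receive €14.4, Q = 332.4. (Wedge: Pb − Ps = 37.)
ΔCS is the trapezoid between Q = 332.4 and Q = 362 of height €7.4: ½ · (362 + 332.4) · 7.4 = €2569.28.

Consumer surplus falls by €2569.28.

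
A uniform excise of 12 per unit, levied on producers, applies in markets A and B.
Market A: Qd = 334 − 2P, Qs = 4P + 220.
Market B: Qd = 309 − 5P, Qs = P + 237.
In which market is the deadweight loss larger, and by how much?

Market A, by 36.

Market A: pre-tax P* = 19, Q* = 296; post-tax Q = 280; deadweight loss = 96.
Market B: pre-tax P* = 12, Q* = 249; post-tax Q = 239; deadweight loss = 60.
Difference: 96 vs 60 → market A is larger by 36.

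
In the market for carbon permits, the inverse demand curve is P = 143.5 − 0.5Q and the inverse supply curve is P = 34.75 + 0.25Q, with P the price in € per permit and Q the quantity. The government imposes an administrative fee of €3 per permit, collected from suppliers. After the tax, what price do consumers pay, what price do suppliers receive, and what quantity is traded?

Consumers pay €73; suppliers receive €70; quantity = 141.

Rewrite in direct form: Qd = 287 − 2P and Qs = 4P − 139.
Without the tax, 287 − 2P = 4P − 139 gives 6P = 426, so P* = €71 and Q* = 145.
With the tax collected from suppliers, supply shifts: Qs = 4(P − 3) − 139.
Solving gives Q = 141 with consumers paying €73 and suppliers receiving €70 (the €3 wedge).
The less price-elastic side of the market bears the larger share of a per-unit tax.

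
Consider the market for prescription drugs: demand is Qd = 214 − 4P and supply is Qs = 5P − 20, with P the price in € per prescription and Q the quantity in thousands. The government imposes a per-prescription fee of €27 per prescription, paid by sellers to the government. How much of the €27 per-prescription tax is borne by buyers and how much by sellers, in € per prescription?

Buyers bear €15 per prescription; sellers bear €12 per prescription.

Before the tax: set 214 − 4P = 5P − 20 → P* = €26, Q* = 110.
With the tax collected from sellers, supply shifts: Qs = 5(P − 27) − 20.
New equilibrium: buyers pay €41, sellers receive €14, Q = 50. (Wedge: Pb − Ps = 27.)
Burden on buyers: €15; on sellers: €12. (They sum to €27.)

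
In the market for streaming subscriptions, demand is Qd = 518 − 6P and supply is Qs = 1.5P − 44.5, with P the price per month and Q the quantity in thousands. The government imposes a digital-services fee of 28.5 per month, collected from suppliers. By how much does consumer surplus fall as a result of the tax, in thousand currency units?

Without the tax, 518 − 6P = 1.5P − 44.5 gives 7.5P = 562.5, so P* = 75 and Q* = 68.
With the tax collected from suppliers, supply shifts: Qs = 1.5(P − 28.5) − 44.5.
New equilibrium: buyers pay 80.7, suppliers receive 52.2, Q = 33.8. (Wedge: Pb − Ps = 28.5.)
ΔCS is the trapezoid between Q = 33.8 and Q = 68 of height 5.7: ½ · (68 + 33.8) · 5.7 = 290.13.

Consumer surplus falls by 290.13 thousand.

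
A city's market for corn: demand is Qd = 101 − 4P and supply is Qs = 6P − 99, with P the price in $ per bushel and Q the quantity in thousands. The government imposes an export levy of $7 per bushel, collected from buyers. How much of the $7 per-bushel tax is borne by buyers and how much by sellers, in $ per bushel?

Buyers bear $4.2 per bushel; sellers bear $2.8 per bushel.

Before the tax: set 101 − 4P = 6P − 99 → P* = $20, Q* = 21.
With the tax collected from buyers, demand (in seller-price terms) shifts: Qd = 101 − 4(P + 7).
New equilibrium: buyers pay $24.2, sellers receive $17.2, Q = 4.2. (Wedge: Pb − Ps = 7.)
Burden on buyers: $4.2; on sellers: $2.8. (They sum to $7.)
The less price-elastic side of the market bears the larger share of a per-unit tax.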